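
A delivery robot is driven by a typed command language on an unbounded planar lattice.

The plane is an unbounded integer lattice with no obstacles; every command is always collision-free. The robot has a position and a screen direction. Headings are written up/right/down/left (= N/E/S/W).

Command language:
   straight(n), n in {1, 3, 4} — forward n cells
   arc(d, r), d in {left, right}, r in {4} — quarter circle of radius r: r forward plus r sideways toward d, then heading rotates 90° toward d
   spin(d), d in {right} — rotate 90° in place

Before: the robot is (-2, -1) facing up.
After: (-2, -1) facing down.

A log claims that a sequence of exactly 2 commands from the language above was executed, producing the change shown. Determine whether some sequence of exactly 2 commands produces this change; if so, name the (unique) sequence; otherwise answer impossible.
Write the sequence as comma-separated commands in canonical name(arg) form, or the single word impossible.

key: (-2,-1) unmoved — no command in the sequence translates
initial: (-2, -1) facing up
[1] after spin(right): (-2, -1) facing right
[2] after spin(right): (-2, -1) facing down
no other 2-command option fits: unique.

spin(right), spin(right)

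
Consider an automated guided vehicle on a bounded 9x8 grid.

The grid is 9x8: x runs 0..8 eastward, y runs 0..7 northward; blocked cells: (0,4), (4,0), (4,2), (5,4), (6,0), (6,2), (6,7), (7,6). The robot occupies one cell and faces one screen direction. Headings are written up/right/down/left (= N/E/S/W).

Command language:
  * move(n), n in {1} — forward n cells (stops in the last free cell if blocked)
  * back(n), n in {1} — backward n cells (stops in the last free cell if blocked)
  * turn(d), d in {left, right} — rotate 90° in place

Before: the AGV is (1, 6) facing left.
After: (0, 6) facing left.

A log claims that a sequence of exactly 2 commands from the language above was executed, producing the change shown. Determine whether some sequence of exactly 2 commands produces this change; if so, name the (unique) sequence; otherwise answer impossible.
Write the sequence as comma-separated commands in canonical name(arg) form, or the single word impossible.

move(1), move(1)

key: the second move(1) runs into the grid edge before its full distance
initial: (1, 6) facing left
t=1 move(1) ⇒ (0, 6) facing left
t=2 move(1) ⇒ (0, 6) facing left
no rival 2-sequence matches.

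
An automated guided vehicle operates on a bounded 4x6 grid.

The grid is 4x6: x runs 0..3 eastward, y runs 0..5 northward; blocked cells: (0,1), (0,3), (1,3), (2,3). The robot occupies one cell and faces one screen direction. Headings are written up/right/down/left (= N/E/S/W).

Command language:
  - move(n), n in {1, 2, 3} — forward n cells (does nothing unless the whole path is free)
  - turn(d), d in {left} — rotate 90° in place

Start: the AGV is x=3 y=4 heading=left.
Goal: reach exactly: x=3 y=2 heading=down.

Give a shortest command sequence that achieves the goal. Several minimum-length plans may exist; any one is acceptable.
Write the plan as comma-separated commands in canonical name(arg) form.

turn(left), move(2)

start: x=3 y=4 heading=left
1. turn(left) → x=3 y=4 heading=down
2. move(2) → x=3 y=2 heading=down
nothing shorter than 2 reaches the goal.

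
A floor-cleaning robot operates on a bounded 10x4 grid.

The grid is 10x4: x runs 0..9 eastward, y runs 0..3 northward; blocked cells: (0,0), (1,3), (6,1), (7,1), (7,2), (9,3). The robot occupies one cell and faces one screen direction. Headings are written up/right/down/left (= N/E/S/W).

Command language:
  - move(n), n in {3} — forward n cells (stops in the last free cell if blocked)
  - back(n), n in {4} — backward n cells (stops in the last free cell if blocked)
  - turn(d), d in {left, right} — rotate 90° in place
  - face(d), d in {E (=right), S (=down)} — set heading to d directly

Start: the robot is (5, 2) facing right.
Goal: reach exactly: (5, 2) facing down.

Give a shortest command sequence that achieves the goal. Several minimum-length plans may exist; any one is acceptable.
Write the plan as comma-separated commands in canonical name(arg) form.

face(S)

from: (5, 2) facing right
[1] after face(S): (5, 2) facing down
shorter routes all fall short; 1 is best.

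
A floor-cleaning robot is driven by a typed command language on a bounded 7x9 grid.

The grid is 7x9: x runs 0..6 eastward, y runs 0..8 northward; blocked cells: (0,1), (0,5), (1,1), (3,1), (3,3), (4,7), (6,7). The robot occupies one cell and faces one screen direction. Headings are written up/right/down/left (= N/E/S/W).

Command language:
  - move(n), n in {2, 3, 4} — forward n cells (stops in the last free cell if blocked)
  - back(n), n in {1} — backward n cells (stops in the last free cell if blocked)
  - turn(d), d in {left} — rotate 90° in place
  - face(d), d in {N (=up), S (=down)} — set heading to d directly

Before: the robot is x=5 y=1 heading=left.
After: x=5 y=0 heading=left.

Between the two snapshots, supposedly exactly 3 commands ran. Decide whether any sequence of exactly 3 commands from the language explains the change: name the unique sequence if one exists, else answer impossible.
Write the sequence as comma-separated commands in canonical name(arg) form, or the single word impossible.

key: still facing W at the end — net rotation zero over 3 steps
from: x=5 y=1 heading=left
[1] after face(N): x=5 y=1 heading=up
[2] after back(1): x=5 y=0 heading=up
[3] after turn(left): x=5 y=0 heading=left
no other 3-command option fits: unique.

face(N), back(1), turn(left)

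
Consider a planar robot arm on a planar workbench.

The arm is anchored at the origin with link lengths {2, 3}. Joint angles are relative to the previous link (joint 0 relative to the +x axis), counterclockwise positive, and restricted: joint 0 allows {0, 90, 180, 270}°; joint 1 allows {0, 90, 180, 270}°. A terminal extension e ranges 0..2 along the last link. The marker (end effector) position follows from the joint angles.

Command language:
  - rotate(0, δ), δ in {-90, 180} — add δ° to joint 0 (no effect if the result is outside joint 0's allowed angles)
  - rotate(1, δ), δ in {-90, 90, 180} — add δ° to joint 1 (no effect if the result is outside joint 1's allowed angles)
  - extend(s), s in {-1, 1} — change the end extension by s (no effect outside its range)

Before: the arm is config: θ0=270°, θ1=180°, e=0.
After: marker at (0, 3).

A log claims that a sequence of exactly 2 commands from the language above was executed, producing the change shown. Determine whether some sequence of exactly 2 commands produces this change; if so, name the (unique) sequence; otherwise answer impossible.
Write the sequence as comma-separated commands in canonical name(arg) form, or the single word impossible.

begin: config: θ0=270°, θ1=180°, e=0
[1] after extend(1): config: θ0=270°, θ1=180°, e=1
[2] after extend(1): config: θ0=270°, θ1=180°, e=2
no other 2-command option fits: unique.

extend(1), extend(1)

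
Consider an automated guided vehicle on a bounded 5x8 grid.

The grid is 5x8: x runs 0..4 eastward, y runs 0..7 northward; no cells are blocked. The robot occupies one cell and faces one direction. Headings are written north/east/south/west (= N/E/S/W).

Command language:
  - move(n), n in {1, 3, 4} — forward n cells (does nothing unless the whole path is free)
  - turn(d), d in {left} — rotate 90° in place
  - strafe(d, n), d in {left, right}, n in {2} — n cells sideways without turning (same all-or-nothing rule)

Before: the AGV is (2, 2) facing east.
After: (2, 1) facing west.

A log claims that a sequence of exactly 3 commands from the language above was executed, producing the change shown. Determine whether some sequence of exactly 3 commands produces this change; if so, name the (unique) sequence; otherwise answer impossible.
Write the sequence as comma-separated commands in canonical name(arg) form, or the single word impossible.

impossible

all 216 sequences checked — none match.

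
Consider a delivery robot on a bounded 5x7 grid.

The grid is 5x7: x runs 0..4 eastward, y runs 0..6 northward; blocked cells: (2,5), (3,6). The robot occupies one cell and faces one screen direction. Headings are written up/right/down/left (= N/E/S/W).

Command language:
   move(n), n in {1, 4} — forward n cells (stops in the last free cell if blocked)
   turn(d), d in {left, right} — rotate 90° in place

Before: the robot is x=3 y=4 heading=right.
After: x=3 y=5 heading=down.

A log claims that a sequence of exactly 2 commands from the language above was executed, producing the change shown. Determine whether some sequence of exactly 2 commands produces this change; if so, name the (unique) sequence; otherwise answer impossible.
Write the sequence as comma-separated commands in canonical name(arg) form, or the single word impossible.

impossible

all 16 sequences checked — none match.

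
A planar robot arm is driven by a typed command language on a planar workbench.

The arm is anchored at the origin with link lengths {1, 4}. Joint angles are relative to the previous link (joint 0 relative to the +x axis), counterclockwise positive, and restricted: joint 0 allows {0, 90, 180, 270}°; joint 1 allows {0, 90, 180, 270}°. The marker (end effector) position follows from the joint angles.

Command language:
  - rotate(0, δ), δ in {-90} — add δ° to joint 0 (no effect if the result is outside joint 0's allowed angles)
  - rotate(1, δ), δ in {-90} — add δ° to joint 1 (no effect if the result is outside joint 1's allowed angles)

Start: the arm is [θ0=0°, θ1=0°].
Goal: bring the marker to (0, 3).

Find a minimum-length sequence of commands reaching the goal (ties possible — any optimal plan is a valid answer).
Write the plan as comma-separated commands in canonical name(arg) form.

rotate(0, -90), rotate(1, -90), rotate(1, -90)

start: [θ0=0°, θ1=0°]
t=1 rotate(0, -90) ⇒ [θ0=270°, θ1=0°]
t=2 rotate(1, -90) ⇒ [θ0=270°, θ1=270°]
t=3 rotate(1, -90) ⇒ [θ0=270°, θ1=180°]
minimal: 3 command(s), checked below 3.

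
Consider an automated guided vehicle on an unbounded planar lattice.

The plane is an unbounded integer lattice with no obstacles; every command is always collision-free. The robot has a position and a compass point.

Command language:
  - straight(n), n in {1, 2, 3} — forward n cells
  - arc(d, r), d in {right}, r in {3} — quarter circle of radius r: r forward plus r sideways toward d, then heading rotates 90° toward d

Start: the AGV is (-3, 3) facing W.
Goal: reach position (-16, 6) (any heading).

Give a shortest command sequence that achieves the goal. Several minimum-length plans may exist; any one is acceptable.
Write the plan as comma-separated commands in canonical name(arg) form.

start: (-3, 3) facing W
1. straight(3) → (-6, 3) facing W
2. straight(3) → (-9, 3) facing W
3. straight(3) → (-12, 3) facing W
4. straight(1) → (-13, 3) facing W
5. arc(right, 3) → (-16, 6) facing N
minimal: 5 command(s), checked below 5.

straight(3), straight(3), straight(3), straight(1), arc(right, 3)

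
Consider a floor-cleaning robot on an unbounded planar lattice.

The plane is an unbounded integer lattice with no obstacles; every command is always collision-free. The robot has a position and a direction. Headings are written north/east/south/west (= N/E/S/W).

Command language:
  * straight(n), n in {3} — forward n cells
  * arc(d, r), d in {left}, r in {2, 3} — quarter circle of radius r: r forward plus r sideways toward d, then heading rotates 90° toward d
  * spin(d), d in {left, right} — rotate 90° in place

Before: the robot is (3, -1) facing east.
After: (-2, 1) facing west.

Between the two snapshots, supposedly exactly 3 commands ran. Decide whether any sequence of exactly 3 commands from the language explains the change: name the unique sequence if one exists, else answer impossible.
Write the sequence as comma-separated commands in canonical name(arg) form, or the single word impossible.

spin(left), arc(left, 2), straight(3)

key: order matters: swapping spin(left) and straight(3) lands elsewhere
t0: (3, -1) facing east
[1] after spin(left): (3, -1) facing north
[2] after arc(left, 2): (1, 1) facing west
[3] after straight(3): (-2, 1) facing west
no other 3-command option fits: unique.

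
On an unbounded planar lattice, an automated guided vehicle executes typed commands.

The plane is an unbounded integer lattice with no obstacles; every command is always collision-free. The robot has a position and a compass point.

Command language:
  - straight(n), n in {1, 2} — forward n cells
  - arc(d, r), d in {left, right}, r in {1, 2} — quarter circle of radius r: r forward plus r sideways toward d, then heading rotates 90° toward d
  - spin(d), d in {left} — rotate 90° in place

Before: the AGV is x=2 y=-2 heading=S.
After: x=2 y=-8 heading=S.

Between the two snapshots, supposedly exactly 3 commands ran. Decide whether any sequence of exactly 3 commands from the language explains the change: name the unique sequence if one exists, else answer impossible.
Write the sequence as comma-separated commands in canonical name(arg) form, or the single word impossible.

key: heading stays S — no command in the sequence turns
initial: x=2 y=-2 heading=S
step 1 (straight(2)): x=2 y=-4 heading=S
step 2 (straight(2)): x=2 y=-6 heading=S
step 3 (straight(2)): x=2 y=-8 heading=S
uniquely the one of 343 3-step routes that fits.

straight(2), straight(2), straight(2)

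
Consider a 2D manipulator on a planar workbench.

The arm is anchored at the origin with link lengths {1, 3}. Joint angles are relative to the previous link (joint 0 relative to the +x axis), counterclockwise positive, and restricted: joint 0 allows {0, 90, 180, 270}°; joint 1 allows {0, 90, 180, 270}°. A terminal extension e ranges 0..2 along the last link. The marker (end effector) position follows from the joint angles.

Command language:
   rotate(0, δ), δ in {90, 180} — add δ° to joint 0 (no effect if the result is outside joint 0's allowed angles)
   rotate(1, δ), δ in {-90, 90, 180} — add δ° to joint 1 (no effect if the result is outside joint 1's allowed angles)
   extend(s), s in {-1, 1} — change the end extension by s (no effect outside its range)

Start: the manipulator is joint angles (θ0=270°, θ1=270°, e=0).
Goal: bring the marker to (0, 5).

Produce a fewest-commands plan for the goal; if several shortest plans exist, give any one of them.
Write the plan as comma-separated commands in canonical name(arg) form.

rotate(0, 180), extend(1), rotate(1, 90)

from: joint angles (θ0=270°, θ1=270°, e=0)
1. rotate(0, 180) → joint angles (θ0=90°, θ1=270°, e=0)
2. extend(1) → joint angles (θ0=90°, θ1=270°, e=1)
3. rotate(1, 90) → joint angles (θ0=90°, θ1=0°, e=1)
no 2-step plan works, so 3 is optimal.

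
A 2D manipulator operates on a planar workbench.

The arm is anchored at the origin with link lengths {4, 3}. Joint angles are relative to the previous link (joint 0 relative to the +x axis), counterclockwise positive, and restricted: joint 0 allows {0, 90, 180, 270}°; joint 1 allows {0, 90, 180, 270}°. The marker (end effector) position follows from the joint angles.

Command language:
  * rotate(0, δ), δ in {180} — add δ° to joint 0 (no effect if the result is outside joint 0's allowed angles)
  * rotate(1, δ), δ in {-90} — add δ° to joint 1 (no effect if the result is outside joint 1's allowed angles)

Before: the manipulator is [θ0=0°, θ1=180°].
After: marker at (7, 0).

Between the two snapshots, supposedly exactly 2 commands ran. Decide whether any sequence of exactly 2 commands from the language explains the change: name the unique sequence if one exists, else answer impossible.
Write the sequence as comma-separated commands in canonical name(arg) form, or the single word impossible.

rotate(1, -90), rotate(1, -90)

begin: [θ0=0°, θ1=180°]
step 1 (rotate(1, -90)): [θ0=0°, θ1=90°]
step 2 (rotate(1, -90)): [θ0=0°, θ1=0°]
no rival 2-sequence matches.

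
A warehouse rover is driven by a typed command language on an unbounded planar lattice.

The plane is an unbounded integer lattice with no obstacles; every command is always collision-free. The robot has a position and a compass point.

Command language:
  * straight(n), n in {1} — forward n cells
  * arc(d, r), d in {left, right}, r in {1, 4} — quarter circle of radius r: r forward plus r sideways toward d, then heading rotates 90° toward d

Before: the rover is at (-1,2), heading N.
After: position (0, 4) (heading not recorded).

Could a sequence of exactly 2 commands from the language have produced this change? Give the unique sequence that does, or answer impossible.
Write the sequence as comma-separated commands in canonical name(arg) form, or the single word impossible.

straight(1), arc(right, 1)

key: order matters: swapping straight(1) and arc(right, 1) lands elsewhere
t0: at (-1,2), heading N
1. straight(1) → at (-1,3), heading N
2. arc(right, 1) → at (0,4), heading E
uniquely the one of 25 2-step routes that fits.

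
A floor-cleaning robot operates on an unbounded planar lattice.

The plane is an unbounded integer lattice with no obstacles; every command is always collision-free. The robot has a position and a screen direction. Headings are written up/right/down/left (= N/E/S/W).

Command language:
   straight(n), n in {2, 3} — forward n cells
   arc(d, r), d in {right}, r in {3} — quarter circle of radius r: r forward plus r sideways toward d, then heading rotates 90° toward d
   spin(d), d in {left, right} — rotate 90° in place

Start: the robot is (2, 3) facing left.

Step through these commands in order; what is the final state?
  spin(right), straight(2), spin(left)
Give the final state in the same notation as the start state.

t0: (2, 3) facing left
1. spin(right) → (2, 3) facing up
2. straight(2) → (2, 5) facing up
3. spin(left) → (2, 5) facing left

(2, 5) facing left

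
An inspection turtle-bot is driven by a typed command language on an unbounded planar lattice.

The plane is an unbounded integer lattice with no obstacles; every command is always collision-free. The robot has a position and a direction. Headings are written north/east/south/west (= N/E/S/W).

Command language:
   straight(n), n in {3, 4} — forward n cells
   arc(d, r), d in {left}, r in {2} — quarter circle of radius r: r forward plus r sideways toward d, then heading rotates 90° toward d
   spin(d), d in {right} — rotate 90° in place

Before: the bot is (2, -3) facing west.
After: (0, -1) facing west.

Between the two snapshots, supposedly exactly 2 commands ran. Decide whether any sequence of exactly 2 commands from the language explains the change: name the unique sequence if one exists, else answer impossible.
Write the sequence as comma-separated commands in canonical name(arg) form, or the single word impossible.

key: heading stays W — rotations cancel among the 2 commands
begin: (2, -3) facing west
[1] after spin(right): (2, -3) facing north
[2] after arc(left, 2): (0, -1) facing west
uniquely the one of 16 2-step routes that fits.

spin(right), arc(left, 2)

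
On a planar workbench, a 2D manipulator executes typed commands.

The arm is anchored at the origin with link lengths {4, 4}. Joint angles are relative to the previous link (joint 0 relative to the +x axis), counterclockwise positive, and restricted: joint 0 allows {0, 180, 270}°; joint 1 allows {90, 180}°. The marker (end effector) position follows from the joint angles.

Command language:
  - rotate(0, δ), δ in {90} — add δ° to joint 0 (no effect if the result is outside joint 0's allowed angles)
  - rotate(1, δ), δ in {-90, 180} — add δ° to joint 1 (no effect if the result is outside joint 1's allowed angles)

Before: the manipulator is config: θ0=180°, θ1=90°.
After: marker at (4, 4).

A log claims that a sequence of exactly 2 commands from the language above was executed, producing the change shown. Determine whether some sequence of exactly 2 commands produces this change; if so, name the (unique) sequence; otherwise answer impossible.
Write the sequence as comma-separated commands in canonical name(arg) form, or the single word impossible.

start: config: θ0=180°, θ1=90°
[1] after rotate(0, 90): config: θ0=270°, θ1=90°
[2] after rotate(0, 90): config: θ0=0°, θ1=90°
all 9 alternatives checked — unique.

rotate(0, 90), rotate(0, 90)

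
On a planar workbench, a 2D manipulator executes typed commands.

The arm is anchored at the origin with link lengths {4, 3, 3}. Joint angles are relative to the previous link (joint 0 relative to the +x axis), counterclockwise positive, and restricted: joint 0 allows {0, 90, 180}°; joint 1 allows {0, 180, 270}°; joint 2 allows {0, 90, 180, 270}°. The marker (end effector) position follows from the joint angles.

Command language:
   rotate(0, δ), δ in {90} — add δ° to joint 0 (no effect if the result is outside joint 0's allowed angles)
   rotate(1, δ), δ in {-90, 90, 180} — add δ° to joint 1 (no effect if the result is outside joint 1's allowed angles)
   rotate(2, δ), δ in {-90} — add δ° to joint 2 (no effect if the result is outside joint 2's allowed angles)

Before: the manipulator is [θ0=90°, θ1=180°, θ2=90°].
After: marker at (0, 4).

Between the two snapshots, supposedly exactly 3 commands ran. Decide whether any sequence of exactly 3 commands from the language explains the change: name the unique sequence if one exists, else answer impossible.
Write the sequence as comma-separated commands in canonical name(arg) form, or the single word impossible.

rotate(2, -90), rotate(2, -90), rotate(2, -90)

initial: [θ0=90°, θ1=180°, θ2=90°]
[1] after rotate(2, -90): [θ0=90°, θ1=180°, θ2=0°]
[2] after rotate(2, -90): [θ0=90°, θ1=180°, θ2=270°]
[3] after rotate(2, -90): [θ0=90°, θ1=180°, θ2=180°]
no rival 3-sequence matches.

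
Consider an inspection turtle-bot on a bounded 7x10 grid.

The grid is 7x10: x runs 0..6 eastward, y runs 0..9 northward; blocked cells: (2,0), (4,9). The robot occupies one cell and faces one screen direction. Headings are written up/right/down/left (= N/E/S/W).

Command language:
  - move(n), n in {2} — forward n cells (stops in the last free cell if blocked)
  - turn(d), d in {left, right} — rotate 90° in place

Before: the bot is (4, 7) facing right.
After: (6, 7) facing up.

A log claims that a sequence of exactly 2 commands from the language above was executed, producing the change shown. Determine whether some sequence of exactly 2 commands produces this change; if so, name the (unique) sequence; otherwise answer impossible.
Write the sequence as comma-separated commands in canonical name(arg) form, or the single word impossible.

key: position moved to (6,7) AND the heading swung to N — translation plus rotation needed
start: (4, 7) facing right
[1] after move(2): (6, 7) facing right
[2] after turn(left): (6, 7) facing up
no other 2-command option fits: unique.

move(2), turn(left)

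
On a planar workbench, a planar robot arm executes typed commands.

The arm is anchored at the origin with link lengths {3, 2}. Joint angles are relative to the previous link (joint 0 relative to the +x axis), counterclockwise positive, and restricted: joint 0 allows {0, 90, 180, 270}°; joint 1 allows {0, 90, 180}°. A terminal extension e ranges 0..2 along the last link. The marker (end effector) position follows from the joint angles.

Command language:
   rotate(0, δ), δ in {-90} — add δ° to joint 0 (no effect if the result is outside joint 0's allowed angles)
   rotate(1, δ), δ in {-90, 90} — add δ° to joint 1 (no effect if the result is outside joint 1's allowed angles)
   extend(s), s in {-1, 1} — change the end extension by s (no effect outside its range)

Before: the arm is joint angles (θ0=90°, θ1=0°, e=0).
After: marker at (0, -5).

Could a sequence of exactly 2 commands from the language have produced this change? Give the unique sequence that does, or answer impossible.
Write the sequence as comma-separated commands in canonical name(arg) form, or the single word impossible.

rotate(0, -90), rotate(0, -90)

start: joint angles (θ0=90°, θ1=0°, e=0)
1. rotate(0, -90) → joint angles (θ0=0°, θ1=0°, e=0)
2. rotate(0, -90) → joint angles (θ0=270°, θ1=0°, e=0)
no rival 2-sequence matches.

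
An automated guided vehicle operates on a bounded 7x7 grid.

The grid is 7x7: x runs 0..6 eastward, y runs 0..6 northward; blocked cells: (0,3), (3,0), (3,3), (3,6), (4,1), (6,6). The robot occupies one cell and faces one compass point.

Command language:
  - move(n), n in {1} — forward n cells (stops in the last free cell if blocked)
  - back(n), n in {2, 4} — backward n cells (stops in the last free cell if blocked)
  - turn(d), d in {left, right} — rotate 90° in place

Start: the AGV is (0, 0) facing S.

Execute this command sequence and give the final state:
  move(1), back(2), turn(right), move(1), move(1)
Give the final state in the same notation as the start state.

(0, 2) facing W

from: (0, 0) facing S
step 1 (move(1)): (0, 0) facing S
step 2 (back(2)): (0, 2) facing S
step 3 (turn(right)): (0, 2) facing W
step 4 (move(1)): (0, 2) facing W
step 5 (move(1)): (0, 2) facing W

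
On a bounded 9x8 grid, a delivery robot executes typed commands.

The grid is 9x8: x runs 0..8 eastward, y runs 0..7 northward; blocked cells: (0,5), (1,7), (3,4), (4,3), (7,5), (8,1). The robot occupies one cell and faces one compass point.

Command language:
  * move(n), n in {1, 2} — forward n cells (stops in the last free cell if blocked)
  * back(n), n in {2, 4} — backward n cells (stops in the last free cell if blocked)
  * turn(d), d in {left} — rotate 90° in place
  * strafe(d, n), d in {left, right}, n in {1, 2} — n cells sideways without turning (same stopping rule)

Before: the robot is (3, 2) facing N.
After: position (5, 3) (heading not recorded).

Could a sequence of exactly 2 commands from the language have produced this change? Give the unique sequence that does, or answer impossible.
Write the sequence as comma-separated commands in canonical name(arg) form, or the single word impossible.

key: running move(1) before strafe(right, 2) would end elsewhere — order is forced
from: (3, 2) facing N
step 1 (strafe(right, 2)): (5, 2) facing N
step 2 (move(1)): (5, 3) facing N
no other 2-command option fits: unique.

strafe(right, 2), move(1)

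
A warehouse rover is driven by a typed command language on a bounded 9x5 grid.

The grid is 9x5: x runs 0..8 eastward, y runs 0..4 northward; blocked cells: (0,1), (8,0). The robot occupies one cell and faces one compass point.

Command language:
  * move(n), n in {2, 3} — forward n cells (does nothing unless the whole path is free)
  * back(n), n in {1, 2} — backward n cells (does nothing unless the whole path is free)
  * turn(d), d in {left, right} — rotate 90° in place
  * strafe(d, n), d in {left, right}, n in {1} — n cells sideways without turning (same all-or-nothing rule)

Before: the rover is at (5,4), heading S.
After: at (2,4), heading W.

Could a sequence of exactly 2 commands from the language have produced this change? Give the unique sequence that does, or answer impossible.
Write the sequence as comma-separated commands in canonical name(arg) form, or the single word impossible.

turn(right), move(3)

key: cell and facing (now W) both changed — the 2 commands mix motion and turning
t0: at (5,4), heading S
[1] after turn(right): at (5,4), heading W
[2] after move(3): at (2,4), heading W
no other 2-command option fits: unique.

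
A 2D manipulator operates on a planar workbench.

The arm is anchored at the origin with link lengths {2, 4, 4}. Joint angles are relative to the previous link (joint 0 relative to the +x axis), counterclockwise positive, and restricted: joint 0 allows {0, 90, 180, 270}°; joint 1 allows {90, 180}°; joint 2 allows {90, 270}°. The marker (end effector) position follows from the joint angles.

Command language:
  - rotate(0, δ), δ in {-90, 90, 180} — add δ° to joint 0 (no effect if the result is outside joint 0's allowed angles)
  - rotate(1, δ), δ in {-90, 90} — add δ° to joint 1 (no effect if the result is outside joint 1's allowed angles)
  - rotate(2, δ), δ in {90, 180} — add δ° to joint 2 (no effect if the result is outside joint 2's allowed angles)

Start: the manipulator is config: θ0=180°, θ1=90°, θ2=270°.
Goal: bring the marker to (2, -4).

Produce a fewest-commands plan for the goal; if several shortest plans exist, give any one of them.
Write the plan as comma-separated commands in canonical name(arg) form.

rotate(1, 90)

begin: config: θ0=180°, θ1=90°, θ2=270°
step 1 (rotate(1, 90)): config: θ0=180°, θ1=180°, θ2=270°
no 0-step plan works, so 1 is optimal.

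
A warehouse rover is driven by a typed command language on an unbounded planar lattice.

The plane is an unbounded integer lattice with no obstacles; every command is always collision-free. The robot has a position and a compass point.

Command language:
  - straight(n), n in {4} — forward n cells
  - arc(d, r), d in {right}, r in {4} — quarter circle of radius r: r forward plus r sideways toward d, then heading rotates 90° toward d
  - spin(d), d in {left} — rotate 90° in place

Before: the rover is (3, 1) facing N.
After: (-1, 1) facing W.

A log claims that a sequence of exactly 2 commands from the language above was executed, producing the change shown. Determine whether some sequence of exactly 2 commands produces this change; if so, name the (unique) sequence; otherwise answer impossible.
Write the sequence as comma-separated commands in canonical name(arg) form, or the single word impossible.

key: cell and facing (now W) both changed — the 2 commands mix motion and turning
begin: (3, 1) facing N
step 1 (spin(left)): (3, 1) facing W
step 2 (straight(4)): (-1, 1) facing W
no other 2-command option fits: unique.

spin(left), straight(4)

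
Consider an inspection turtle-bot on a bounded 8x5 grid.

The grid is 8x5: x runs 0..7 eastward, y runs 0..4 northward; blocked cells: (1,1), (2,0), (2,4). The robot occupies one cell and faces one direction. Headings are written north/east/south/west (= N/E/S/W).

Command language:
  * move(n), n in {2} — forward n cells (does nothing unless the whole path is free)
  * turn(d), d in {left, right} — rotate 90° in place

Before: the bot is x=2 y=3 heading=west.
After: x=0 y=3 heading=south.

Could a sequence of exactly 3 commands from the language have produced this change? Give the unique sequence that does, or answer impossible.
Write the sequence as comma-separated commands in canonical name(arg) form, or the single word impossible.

move(2), move(2), turn(left)

key: position moved to (0,3) AND the heading swung to S — translation plus rotation needed
t0: x=2 y=3 heading=west
1. move(2) → x=0 y=3 heading=west
2. move(2) → x=0 y=3 heading=west
3. turn(left) → x=0 y=3 heading=south
uniquely the one of 27 3-step routes that fits.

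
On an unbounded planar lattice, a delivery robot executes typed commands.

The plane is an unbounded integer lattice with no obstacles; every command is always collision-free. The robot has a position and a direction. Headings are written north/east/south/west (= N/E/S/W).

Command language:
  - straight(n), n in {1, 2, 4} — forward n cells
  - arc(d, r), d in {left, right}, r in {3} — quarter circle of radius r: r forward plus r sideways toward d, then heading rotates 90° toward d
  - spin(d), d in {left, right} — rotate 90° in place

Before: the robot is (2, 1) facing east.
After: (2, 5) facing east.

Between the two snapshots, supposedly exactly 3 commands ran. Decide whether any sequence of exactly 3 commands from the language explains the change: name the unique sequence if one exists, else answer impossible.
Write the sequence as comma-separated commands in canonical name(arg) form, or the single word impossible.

spin(left), straight(4), spin(right)

key: order matters: swapping spin(left) and spin(right) lands elsewhere
t0: (2, 1) facing east
t=1 spin(left) ⇒ (2, 1) facing north
t=2 straight(4) ⇒ (2, 5) facing north
t=3 spin(right) ⇒ (2, 5) facing east
all 343 alternatives checked — unique.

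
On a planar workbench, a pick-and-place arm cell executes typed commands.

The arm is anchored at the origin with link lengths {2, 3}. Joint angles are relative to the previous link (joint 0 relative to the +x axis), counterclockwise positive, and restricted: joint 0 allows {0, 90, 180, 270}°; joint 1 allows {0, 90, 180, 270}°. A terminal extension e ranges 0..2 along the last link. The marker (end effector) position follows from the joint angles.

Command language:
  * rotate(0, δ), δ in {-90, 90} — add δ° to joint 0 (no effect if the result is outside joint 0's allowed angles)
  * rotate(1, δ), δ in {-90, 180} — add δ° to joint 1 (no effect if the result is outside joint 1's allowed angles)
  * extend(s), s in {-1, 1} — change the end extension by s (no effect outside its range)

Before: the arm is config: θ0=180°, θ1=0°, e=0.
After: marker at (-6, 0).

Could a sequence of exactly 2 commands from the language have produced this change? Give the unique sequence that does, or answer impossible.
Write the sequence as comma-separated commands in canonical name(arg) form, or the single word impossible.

extend(-1), extend(1)

key: order matters: swapping extend(-1) and extend(1) lands elsewhere
initial: config: θ0=180°, θ1=0°, e=0
t=1 extend(-1) ⇒ config: θ0=180°, θ1=0°, e=0
t=2 extend(1) ⇒ config: θ0=180°, θ1=0°, e=1
no rival 2-sequence matches.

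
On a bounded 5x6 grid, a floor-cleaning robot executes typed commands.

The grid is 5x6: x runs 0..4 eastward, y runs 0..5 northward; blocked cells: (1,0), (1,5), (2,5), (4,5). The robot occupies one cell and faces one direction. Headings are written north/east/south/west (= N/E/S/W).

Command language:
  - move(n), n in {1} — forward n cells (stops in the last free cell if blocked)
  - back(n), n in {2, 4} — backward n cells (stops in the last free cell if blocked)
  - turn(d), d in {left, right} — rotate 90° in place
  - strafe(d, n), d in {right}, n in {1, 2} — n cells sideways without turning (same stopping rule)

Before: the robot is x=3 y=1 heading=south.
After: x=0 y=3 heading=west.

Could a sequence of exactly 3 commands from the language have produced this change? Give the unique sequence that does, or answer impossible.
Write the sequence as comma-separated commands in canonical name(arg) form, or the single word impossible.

impossible

checked all 3-command options: none fits.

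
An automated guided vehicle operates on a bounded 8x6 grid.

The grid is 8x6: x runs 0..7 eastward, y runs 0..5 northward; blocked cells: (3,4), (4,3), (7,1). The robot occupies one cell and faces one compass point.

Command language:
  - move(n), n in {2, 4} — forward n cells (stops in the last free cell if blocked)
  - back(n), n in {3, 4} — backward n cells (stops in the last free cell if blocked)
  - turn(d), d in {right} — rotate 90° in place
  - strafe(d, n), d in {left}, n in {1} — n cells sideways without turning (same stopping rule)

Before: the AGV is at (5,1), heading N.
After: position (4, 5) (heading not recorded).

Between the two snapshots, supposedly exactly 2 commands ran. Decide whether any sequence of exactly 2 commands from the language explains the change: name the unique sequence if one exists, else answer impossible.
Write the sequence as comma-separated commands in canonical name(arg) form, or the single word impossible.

move(4), strafe(left, 1)

key: running strafe(left, 1) before move(4) would end elsewhere — order is forced
from: at (5,1), heading N
1. move(4) → at (5,5), heading N
2. strafe(left, 1) → at (4,5), heading N
no rival 2-sequence matches.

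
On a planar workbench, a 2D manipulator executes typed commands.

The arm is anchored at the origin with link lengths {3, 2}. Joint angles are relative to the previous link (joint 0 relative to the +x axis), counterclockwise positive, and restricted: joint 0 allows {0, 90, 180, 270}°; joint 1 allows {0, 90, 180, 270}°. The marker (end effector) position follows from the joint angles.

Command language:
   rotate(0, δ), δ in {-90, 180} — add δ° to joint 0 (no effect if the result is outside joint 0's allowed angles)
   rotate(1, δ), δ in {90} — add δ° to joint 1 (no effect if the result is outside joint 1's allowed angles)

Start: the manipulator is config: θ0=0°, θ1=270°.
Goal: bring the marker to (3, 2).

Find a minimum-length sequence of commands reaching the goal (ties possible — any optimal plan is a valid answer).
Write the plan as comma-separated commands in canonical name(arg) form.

begin: config: θ0=0°, θ1=270°
step 1 (rotate(1, 90)): config: θ0=0°, θ1=0°
step 2 (rotate(1, 90)): config: θ0=0°, θ1=90°
nothing shorter than 2 reaches the goal.

rotate(1, 90), rotate(1, 90)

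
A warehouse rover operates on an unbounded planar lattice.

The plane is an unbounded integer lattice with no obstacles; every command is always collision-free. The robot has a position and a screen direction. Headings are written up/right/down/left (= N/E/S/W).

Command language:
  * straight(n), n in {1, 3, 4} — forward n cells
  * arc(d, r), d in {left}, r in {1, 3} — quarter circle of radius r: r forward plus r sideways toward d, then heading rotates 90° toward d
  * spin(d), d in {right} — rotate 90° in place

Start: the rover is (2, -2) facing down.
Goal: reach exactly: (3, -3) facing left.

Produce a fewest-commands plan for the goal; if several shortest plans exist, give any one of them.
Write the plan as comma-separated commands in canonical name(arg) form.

arc(left, 1), spin(right), spin(right)

begin: (2, -2) facing down
1. arc(left, 1) → (3, -3) facing right
2. spin(right) → (3, -3) facing down
3. spin(right) → (3, -3) facing left
nothing shorter than 3 reaches the goal.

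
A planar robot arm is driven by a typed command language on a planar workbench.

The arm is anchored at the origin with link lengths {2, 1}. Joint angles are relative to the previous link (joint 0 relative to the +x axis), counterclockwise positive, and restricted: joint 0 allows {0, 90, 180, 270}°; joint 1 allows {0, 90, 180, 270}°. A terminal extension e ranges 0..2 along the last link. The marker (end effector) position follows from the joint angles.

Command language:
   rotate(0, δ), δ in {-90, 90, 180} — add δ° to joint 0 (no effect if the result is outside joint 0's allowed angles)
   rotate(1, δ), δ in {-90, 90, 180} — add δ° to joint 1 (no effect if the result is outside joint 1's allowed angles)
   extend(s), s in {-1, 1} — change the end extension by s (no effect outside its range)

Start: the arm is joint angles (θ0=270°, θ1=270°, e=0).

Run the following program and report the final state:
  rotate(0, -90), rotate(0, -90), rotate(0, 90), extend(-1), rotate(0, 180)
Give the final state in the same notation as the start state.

start: joint angles (θ0=270°, θ1=270°, e=0)
[1] after rotate(0, -90): joint angles (θ0=180°, θ1=270°, e=0)
[2] after rotate(0, -90): joint angles (θ0=90°, θ1=270°, e=0)
[3] after rotate(0, 90): joint angles (θ0=180°, θ1=270°, e=0)
[4] after extend(-1): joint angles (θ0=180°, θ1=270°, e=0)
[5] after rotate(0, 180): joint angles (θ0=0°, θ1=270°, e=0)

joint angles (θ0=0°, θ1=270°, e=0)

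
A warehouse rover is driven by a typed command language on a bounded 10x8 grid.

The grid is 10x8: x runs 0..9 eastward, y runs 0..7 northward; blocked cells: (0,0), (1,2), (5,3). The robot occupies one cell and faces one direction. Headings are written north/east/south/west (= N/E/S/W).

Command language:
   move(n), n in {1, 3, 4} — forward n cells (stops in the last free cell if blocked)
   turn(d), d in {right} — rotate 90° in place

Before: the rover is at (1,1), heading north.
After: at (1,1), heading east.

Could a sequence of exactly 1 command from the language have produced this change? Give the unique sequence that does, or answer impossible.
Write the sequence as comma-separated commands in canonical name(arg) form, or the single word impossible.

turn(right)

key: (1,1) unchanged — the single command moves nothing
t0: at (1,1), heading north
t=1 turn(right) ⇒ at (1,1), heading east
all 4 alternatives checked — unique.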